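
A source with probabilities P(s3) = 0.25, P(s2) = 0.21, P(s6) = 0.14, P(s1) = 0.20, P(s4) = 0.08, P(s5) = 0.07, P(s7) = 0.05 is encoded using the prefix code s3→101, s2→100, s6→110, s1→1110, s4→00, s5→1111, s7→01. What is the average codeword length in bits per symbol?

3.14 bits/symbol

L̄ = Σ pᵢ·ℓᵢ = 0.25·3 + 0.21·3 + 0.14·3 + 0.20·4 + 0.08·2 + 0.07·4 + 0.05·2 = 3.14 bits/symbol.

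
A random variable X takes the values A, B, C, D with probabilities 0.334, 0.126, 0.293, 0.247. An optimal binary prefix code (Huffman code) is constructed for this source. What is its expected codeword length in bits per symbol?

Repeatedly combine the two least-probable nodes; the expected code length is the sum of the merged weights.
merge 63/500 + 247/1000 → 373/1000
merge 293/1000 + 167/500 → 627/1000
merge 373/1000 + 627/1000 → 1
L = 373/1000 + 627/1000 + 1 = 2 bits/symbol.

2 bits/symbol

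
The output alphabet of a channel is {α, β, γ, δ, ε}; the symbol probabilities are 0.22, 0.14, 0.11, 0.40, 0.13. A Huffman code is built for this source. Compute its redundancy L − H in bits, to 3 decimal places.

0.061 bits

Entropy H = −Σ p log₂ p ≈ 2.1394 bits.
Huffman merges: 11/100+13/100→6/25; 7/50+11/50→9/25; 6/25+9/25→3/5; 2/5+3/5→1. L = 11/5 ≈ 2.2000.
L − H = 2.2000 − 2.1394 = 0.061 bits.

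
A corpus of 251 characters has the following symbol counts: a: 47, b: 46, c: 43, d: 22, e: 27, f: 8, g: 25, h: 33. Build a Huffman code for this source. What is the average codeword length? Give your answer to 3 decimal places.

Probabilities are the counts divided by 251.
Repeatedly combine the two least-probable nodes; the expected code length is the sum of the merged weights.
merge 8/251 + 22/251 → 30/251
merge 25/251 + 27/251 → 52/251
merge 30/251 + 33/251 → 63/251
merge 43/251 + 46/251 → 89/251
merge 47/251 + 52/251 → 99/251
merge 63/251 + 89/251 → 152/251
merge 99/251 + 152/251 → 1
L = 30/251 + 52/251 + 63/251 + 89/251 + 99/251 + 152/251 + 1 = 736/251 ≈ 2.932 bits/symbol.

2.932 bits/symbol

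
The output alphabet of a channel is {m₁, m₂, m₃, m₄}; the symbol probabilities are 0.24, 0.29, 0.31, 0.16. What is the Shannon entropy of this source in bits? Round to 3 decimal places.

1.959 bits

H = −Σ pᵢ log₂ pᵢ.
−0.24·log₂(0.24) = 0.4941
−0.29·log₂(0.29) = 0.5179
−0.31·log₂(0.31) = 0.5238
−0.16·log₂(0.16) = 0.4230
Sum ≈ 1.9588 → 1.959 bits.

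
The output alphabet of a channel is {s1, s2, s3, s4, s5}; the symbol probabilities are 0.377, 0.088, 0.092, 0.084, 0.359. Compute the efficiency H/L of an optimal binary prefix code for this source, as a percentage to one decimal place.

96.5%

Entropy H = −Σ p log₂ p ≈ 1.9866 bits.
Huffman merges: 21/250+11/125→43/250; 23/250+43/250→33/125; 33/125+359/1000→623/1000; 377/1000+623/1000→1. L = 2059/1000 ≈ 2.0590.
Efficiency = H/L = 1.9866/2.0590 = 96.5%.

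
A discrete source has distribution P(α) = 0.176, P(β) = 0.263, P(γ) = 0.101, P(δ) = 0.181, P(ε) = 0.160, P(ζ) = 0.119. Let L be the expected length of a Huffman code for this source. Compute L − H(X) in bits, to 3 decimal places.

0.039 bits

Entropy H = −Σ p log₂ p ≈ 2.5167 bits.
Huffman merges: 101/1000+119/1000→11/50; 4/25+22/125→42/125; 181/1000+11/50→401/1000; 263/1000+42/125→599/1000; 401/1000+599/1000→1. L = 639/250 ≈ 2.5560.
L − H = 2.5560 − 2.5167 = 0.039 bits.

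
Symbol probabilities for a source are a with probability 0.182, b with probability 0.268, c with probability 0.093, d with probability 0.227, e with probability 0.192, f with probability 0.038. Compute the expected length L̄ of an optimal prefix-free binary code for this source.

2.444 bits/symbol

Repeatedly combine the two least-probable nodes; the expected code length is the sum of the merged weights.
merge 19/500 + 93/1000 → 131/1000
merge 131/1000 + 91/500 → 313/1000
merge 24/125 + 227/1000 → 419/1000
merge 67/250 + 313/1000 → 581/1000
merge 419/1000 + 581/1000 → 1
L = 131/1000 + 313/1000 + 419/1000 + 581/1000 + 1 = 611/250 = 2.444 bits/symbol.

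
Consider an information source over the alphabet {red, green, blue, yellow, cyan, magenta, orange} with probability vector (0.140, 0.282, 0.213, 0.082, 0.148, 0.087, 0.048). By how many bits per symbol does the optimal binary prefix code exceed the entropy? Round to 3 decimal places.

Entropy H = −Σ p log₂ p ≈ 2.6079 bits.
Huffman merges: 6/125+41/500→13/100; 87/1000+13/100→217/1000; 7/50+37/250→36/125; 213/1000+217/1000→43/100; 141/500+36/125→57/100; 43/100+57/100→1. L = 527/200 ≈ 2.6350.
L − H = 2.6350 − 2.6079 = 0.027 bits.

0.027 bits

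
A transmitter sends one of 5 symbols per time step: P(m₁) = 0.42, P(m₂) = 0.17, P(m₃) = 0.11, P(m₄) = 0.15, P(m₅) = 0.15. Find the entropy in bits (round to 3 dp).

2.132 bits

H = −Σ pᵢ log₂ pᵢ.
−0.42·log₂(0.42) = 0.5256
−0.17·log₂(0.17) = 0.4346
−0.11·log₂(0.11) = 0.3503
−0.15·log₂(0.15) = 0.4105
−0.15·log₂(0.15) = 0.4105
Sum ≈ 2.1316 → 2.132 bits.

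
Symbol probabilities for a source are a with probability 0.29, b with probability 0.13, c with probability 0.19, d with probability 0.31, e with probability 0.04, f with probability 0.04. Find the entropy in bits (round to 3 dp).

2.251 bits

H = −Σ pᵢ log₂ pᵢ.
−0.29·log₂(0.29) = 0.5179
−0.13·log₂(0.13) = 0.3826
−0.19·log₂(0.19) = 0.4552
−0.31·log₂(0.31) = 0.5238
−0.04·log₂(0.04) = 0.1858
−0.04·log₂(0.04) = 0.1858
Sum ≈ 2.2511 → 2.251 bits.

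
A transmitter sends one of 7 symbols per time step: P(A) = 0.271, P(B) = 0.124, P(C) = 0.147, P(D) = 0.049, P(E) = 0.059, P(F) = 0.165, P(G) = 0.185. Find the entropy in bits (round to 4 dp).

H = −Σ pᵢ log₂ pᵢ.
−0.271·log₂(0.271) = 0.5105
−0.124·log₂(0.124) = 0.3734
−0.147·log₂(0.147) = 0.4066
−0.049·log₂(0.049) = 0.2132
−0.059·log₂(0.059) = 0.2409
−0.165·log₂(0.165) = 0.4289
−0.185·log₂(0.185) = 0.4504
Sum ≈ 2.6239 → 2.6239 bits.

2.6239 bits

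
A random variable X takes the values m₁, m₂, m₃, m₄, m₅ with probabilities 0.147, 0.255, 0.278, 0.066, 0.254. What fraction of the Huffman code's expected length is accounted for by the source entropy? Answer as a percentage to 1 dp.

Entropy H = −Σ p log₂ p ≈ 2.1838 bits.
Huffman merges: 33/500+147/1000→213/1000; 213/1000+127/500→467/1000; 51/200+139/500→533/1000; 467/1000+533/1000→1. L = 2213/1000 ≈ 2.2130.
Efficiency = H/L = 2.1838/2.2130 = 98.7%.

98.7%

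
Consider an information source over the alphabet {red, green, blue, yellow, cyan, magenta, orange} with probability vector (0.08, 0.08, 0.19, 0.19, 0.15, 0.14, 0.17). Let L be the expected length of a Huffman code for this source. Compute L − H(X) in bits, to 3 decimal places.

0.044 bits

Entropy H = −Σ p log₂ p ≈ 2.7357 bits.
Huffman merges: 2/25+2/25→4/25; 7/50+3/20→29/100; 4/25+17/100→33/100; 19/100+19/100→19/50; 29/100+33/100→31/50; 19/50+31/50→1. L = 139/50 ≈ 2.7800.
L − H = 2.7800 − 2.7357 = 0.044 bits.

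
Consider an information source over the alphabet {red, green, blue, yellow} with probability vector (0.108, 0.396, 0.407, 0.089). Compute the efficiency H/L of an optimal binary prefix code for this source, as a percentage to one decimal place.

95.8%

Entropy H = −Σ p log₂ p ≈ 1.7145 bits.
Huffman merges: 89/1000+27/250→197/1000; 197/1000+99/250→593/1000; 407/1000+593/1000→1. L = 179/100 ≈ 1.7900.
Efficiency = H/L = 1.7145/1.7900 = 95.8%.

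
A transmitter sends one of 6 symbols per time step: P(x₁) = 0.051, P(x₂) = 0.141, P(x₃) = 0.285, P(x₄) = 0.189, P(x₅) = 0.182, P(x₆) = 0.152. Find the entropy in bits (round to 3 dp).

H = −Σ pᵢ log₂ pᵢ.
−0.051·log₂(0.051) = 0.2190
−0.141·log₂(0.141) = 0.3985
−0.285·log₂(0.285) = 0.5161
−0.189·log₂(0.189) = 0.4543
−0.182·log₂(0.182) = 0.4474
−0.152·log₂(0.152) = 0.4131
Sum ≈ 2.4483 → 2.448 bits.

2.448 bits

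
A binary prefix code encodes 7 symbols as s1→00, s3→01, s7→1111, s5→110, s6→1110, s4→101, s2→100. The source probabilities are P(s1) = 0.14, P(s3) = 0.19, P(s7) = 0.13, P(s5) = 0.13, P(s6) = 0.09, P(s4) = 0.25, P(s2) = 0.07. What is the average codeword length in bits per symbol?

2.89 bits/symbol

L̄ = Σ pᵢ·ℓᵢ = 0.14·2 + 0.19·2 + 0.13·4 + 0.13·3 + 0.09·4 + 0.25·3 + 0.07·3 = 2.89 bits/symbol.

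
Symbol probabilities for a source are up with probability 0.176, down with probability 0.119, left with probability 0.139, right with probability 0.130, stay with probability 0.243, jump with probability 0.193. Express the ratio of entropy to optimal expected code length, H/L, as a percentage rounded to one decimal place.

Entropy H = −Σ p log₂ p ≈ 2.5389 bits.
Huffman merges: 119/1000+13/100→249/1000; 139/1000+22/125→63/200; 193/1000+243/1000→109/250; 249/1000+63/200→141/250; 109/250+141/250→1. L = 641/250 ≈ 2.5640.
Efficiency = H/L = 2.5389/2.5640 = 99.0%.

99.0%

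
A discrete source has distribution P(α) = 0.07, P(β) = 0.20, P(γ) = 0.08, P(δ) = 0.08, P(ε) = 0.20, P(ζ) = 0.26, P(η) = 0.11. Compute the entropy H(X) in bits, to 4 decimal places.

H = −Σ pᵢ log₂ pᵢ.
−0.07·log₂(0.07) = 0.2686
−0.20·log₂(0.20) = 0.4644
−0.08·log₂(0.08) = 0.2915
−0.08·log₂(0.08) = 0.2915
−0.20·log₂(0.20) = 0.4644
−0.26·log₂(0.26) = 0.5053
−0.11·log₂(0.11) = 0.3503
Sum ≈ 2.6359 → 2.6359 bits.

2.6359 bits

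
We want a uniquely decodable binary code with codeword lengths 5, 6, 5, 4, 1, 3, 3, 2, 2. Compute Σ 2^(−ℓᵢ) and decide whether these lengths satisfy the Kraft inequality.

With common denominator 2^6 = 64: Σ 2^(−ℓᵢ) = 2/64 + 1/64 + 2/64 + 4/64 + 32/64 + 8/64 + 8/64 + 16/64 + 16/64 = 89/64 = 1.390625.
Kraft's inequality requires Σ ≤ 1; here Σ = 1.390625 > 1, so no such prefix code exists.

1.390625; no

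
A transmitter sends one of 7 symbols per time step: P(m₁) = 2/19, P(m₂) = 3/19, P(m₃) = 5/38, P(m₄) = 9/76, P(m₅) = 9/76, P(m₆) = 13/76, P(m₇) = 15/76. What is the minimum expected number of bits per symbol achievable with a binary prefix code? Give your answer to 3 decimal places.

2.803 bits/symbol

Repeatedly combine the two least-probable nodes; the expected code length is the sum of the merged weights.
merge 2/19 + 9/76 → 17/76
merge 9/76 + 5/38 → 1/4
merge 3/19 + 13/76 → 25/76
merge 15/76 + 17/76 → 8/19
merge 1/4 + 25/76 → 11/19
merge 8/19 + 11/19 → 1
L = 17/76 + 1/4 + 25/76 + 8/19 + 11/19 + 1 = 213/76 ≈ 2.803 bits/symbol.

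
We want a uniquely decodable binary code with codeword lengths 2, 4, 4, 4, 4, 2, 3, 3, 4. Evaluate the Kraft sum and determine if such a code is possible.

1.0625; no

With common denominator 2^4 = 16: Σ 2^(−ℓᵢ) = 4/16 + 1/16 + 1/16 + 1/16 + 1/16 + 4/16 + 2/16 + 2/16 + 1/16 = 17/16 = 1.0625.
Kraft's inequality requires Σ ≤ 1; here Σ = 1.0625 > 1, so no such prefix code exists.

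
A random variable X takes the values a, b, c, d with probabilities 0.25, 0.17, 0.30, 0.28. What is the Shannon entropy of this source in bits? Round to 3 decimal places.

H = −Σ pᵢ log₂ pᵢ.
−0.25·log₂(0.25) = 0.5000
−0.17·log₂(0.17) = 0.4346
−0.30·log₂(0.30) = 0.5211
−0.28·log₂(0.28) = 0.5142
Sum ≈ 1.9699 → 1.970 bits.

1.970 bits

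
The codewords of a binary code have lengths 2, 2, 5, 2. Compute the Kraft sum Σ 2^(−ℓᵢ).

0.78125

With common denominator 2^5 = 32: Σ 2^(−ℓᵢ) = 8/32 + 8/32 + 1/32 + 8/32 = 25/32 = 0.78125.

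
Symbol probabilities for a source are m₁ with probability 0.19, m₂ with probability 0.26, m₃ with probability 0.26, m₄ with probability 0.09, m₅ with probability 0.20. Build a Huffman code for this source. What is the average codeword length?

2.28 bits/symbol

Repeatedly combine the two least-probable nodes; the expected code length is the sum of the merged weights.
merge 9/100 + 19/100 → 7/25
merge 1/5 + 13/50 → 23/50
merge 13/50 + 7/25 → 27/50
merge 23/50 + 27/50 → 1
L = 7/25 + 23/50 + 27/50 + 1 = 57/25 = 2.28 bits/symbol.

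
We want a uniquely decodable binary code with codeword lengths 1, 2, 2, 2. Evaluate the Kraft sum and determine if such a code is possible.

With common denominator 2^2 = 4: Σ 2^(−ℓᵢ) = 2/4 + 1/4 + 1/4 + 1/4 = 5/4 = 1.25.
Kraft's inequality requires Σ ≤ 1; here Σ = 1.25 > 1, so no such prefix code exists.

1.25; no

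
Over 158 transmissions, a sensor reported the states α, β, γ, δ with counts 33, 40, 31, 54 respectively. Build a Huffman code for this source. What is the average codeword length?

2 bits/symbol

Probabilities are the counts divided by 158.
Repeatedly combine the two least-probable nodes; the expected code length is the sum of the merged weights.
merge 31/158 + 33/158 → 32/79
merge 20/79 + 27/79 → 47/79
merge 32/79 + 47/79 → 1
L = 32/79 + 47/79 + 1 = 2 bits/symbol.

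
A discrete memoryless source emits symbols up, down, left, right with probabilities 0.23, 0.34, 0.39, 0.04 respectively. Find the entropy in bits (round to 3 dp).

H = −Σ pᵢ log₂ pᵢ.
−0.23·log₂(0.23) = 0.4877
−0.34·log₂(0.34) = 0.5292
−0.39·log₂(0.39) = 0.5298
−0.04·log₂(0.04) = 0.1858
Sum ≈ 1.7324 → 1.732 bits.

1.732 bits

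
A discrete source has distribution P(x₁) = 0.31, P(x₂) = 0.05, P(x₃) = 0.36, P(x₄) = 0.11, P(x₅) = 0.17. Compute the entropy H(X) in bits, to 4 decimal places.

2.0554 bits

H = −Σ pᵢ log₂ pᵢ.
−0.31·log₂(0.31) = 0.5238
−0.05·log₂(0.05) = 0.2161
−0.36·log₂(0.36) = 0.5306
−0.11·log₂(0.11) = 0.3503
−0.17·log₂(0.17) = 0.4346
Sum ≈ 2.0554 → 2.0554 bits.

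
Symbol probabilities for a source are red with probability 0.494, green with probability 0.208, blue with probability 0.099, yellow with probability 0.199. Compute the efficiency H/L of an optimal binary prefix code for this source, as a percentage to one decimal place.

98.0%

Entropy H = −Σ p log₂ p ≈ 1.7676 bits.
Huffman merges: 99/1000+199/1000→149/500; 26/125+149/500→253/500; 247/500+253/500→1. L = 451/250 ≈ 1.8040.
Efficiency = H/L = 1.7676/1.8040 = 98.0%.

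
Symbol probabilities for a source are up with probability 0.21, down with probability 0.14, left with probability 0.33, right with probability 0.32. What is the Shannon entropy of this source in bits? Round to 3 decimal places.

1.924 bits

H = −Σ pᵢ log₂ pᵢ.
−0.21·log₂(0.21) = 0.4728
−0.14·log₂(0.14) = 0.3971
−0.33·log₂(0.33) = 0.5278
−0.32·log₂(0.32) = 0.5260
Sum ≈ 1.9238 → 1.924 bits.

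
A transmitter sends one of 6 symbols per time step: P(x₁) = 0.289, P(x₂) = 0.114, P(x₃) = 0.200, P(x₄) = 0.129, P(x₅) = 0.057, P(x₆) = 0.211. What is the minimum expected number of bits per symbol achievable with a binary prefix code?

2.471 bits/symbol

Repeatedly combine the two least-probable nodes; the expected code length is the sum of the merged weights.
merge 57/1000 + 57/500 → 171/1000
merge 129/1000 + 171/1000 → 3/10
merge 1/5 + 211/1000 → 411/1000
merge 289/1000 + 3/10 → 589/1000
merge 411/1000 + 589/1000 → 1
L = 171/1000 + 3/10 + 411/1000 + 589/1000 + 1 = 2471/1000 = 2.471 bits/symbol.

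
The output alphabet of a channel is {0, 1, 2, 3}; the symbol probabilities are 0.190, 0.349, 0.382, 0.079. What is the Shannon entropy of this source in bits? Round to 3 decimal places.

1.805 bits

H = −Σ pᵢ log₂ pᵢ.
−0.190·log₂(0.190) = 0.4552
−0.349·log₂(0.349) = 0.5300
−0.382·log₂(0.382) = 0.5304
−0.079·log₂(0.079) = 0.2893
Sum ≈ 1.8049 → 1.805 bits.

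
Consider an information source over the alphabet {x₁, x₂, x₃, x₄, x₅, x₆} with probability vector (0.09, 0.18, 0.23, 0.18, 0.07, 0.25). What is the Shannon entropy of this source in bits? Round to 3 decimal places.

H = −Σ pᵢ log₂ pᵢ.
−0.09·log₂(0.09) = 0.3127
−0.18·log₂(0.18) = 0.4453
−0.23·log₂(0.23) = 0.4877
−0.18·log₂(0.18) = 0.4453
−0.07·log₂(0.07) = 0.2686
−0.25·log₂(0.25) = 0.5000
Sum ≈ 2.4595 → 2.459 bits.

2.459 bits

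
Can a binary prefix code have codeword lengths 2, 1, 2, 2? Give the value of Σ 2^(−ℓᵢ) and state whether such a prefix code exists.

1.25; no

With common denominator 2^2 = 4: Σ 2^(−ℓᵢ) = 1/4 + 2/4 + 1/4 + 1/4 = 5/4 = 1.25.
Kraft's inequality requires Σ ≤ 1; here Σ = 1.25 > 1, so no such prefix code exists.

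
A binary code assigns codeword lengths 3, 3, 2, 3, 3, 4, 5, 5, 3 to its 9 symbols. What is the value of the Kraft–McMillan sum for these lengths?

1

With common denominator 2^5 = 32: Σ 2^(−ℓᵢ) = 4/32 + 4/32 + 8/32 + 4/32 + 4/32 + 2/32 + 1/32 + 1/32 + 4/32 = 32/32 = 1.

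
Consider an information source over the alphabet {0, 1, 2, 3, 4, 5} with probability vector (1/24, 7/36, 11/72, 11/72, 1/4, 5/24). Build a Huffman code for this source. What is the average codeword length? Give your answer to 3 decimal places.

Repeatedly combine the two least-probable nodes; the expected code length is the sum of the merged weights.
merge 1/24 + 11/72 → 7/36
merge 11/72 + 7/36 → 25/72
merge 7/36 + 5/24 → 29/72
merge 1/4 + 25/72 → 43/72
merge 29/72 + 43/72 → 1
L = 7/36 + 25/72 + 29/72 + 43/72 + 1 = 61/24 ≈ 2.542 bits/symbol.

2.542 bits/symbol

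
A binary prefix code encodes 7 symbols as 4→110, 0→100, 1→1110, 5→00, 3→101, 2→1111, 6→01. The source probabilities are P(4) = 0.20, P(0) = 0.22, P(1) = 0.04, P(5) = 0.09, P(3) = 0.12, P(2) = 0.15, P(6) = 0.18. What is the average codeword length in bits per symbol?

L̄ = Σ pᵢ·ℓᵢ = 0.20·3 + 0.22·3 + 0.04·4 + 0.09·2 + 0.12·3 + 0.15·4 + 0.18·2 = 2.92 bits/symbol.

2.92 bits/symbol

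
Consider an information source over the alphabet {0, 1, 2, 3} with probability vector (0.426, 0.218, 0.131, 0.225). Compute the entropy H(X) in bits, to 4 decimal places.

H = −Σ pᵢ log₂ pᵢ.
−0.426·log₂(0.426) = 0.5244
−0.218·log₂(0.218) = 0.4791
−0.131·log₂(0.131) = 0.3841
−0.225·log₂(0.225) = 0.4842
Sum ≈ 1.8719 → 1.8719 bits.

1.8719 bits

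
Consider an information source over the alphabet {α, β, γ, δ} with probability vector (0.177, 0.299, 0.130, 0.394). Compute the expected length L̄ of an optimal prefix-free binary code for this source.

1.913 bits/symbol

Repeatedly combine the two least-probable nodes; the expected code length is the sum of the merged weights.
merge 13/100 + 177/1000 → 307/1000
merge 299/1000 + 307/1000 → 303/500
merge 197/500 + 303/500 → 1
L = 307/1000 + 303/500 + 1 = 1913/1000 = 1.913 bits/symbol.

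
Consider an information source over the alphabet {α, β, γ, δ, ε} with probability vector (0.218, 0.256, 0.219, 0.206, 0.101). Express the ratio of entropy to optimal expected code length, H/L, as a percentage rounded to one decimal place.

Entropy H = −Σ p log₂ p ≈ 2.2657 bits.
Huffman merges: 101/1000+103/500→307/1000; 109/500+219/1000→437/1000; 32/125+307/1000→563/1000; 437/1000+563/1000→1. L = 2307/1000 ≈ 2.3070.
Efficiency = H/L = 2.2657/2.3070 = 98.2%.

98.2%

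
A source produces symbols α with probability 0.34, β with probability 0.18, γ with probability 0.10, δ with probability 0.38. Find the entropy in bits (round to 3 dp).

1.837 bits

H = −Σ pᵢ log₂ pᵢ.
−0.34·log₂(0.34) = 0.5292
−0.18·log₂(0.18) = 0.4453
−0.10·log₂(0.10) = 0.3322
−0.38·log₂(0.38) = 0.5305
Sum ≈ 1.8371 → 1.837 bits.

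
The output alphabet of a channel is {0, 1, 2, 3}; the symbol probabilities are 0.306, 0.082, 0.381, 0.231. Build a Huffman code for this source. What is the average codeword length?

Repeatedly combine the two least-probable nodes; the expected code length is the sum of the merged weights.
merge 41/500 + 231/1000 → 313/1000
merge 153/500 + 313/1000 → 619/1000
merge 381/1000 + 619/1000 → 1
L = 313/1000 + 619/1000 + 1 = 483/250 = 1.932 bits/symbol.

1.932 bits/symbol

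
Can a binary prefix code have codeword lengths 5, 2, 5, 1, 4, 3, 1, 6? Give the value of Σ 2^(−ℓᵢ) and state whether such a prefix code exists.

With common denominator 2^6 = 64: Σ 2^(−ℓᵢ) = 2/64 + 16/64 + 2/64 + 32/64 + 4/64 + 8/64 + 32/64 + 1/64 = 97/64 = 1.515625.
Kraft's inequality requires Σ ≤ 1; here Σ = 1.515625 > 1, so no such prefix code exists.

1.515625; no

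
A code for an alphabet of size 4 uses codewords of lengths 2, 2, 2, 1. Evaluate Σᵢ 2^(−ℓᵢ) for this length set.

With common denominator 2^2 = 4: Σ 2^(−ℓᵢ) = 1/4 + 1/4 + 1/4 + 2/4 = 5/4 = 1.25.

1.25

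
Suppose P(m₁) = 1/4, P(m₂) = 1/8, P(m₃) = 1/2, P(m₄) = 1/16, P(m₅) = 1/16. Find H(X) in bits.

1.875 bits

Each probability is a power of 1/2, so log₂(1/p) is an integer.
H = Σ p·log₂(1/p) = 1/4·2 + 1/8·3 + 1/2·1 + 1/16·4 + 1/16·4 = 1.875 bits.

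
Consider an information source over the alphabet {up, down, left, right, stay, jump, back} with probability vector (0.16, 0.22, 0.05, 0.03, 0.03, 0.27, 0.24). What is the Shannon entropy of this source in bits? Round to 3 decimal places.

2.427 bits

H = −Σ pᵢ log₂ pᵢ.
−0.16·log₂(0.16) = 0.4230
−0.22·log₂(0.22) = 0.4806
−0.05·log₂(0.05) = 0.2161
−0.03·log₂(0.03) = 0.1518
−0.03·log₂(0.03) = 0.1518
−0.27·log₂(0.27) = 0.5100
−0.24·log₂(0.24) = 0.4941
Sum ≈ 2.4274 → 2.427 bits.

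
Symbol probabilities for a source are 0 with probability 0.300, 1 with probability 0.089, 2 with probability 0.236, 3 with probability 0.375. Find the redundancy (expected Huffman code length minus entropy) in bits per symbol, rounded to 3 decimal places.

Entropy H = −Σ p log₂ p ≈ 1.8540 bits.
Huffman merges: 89/1000+59/250→13/40; 3/10+13/40→5/8; 3/8+5/8→1. L = 39/20 ≈ 1.9500.
L − H = 1.9500 − 1.8540 = 0.096 bits.

0.096 bits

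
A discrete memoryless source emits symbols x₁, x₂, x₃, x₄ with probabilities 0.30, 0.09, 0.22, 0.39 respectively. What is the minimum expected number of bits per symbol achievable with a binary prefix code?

Repeatedly combine the two least-probable nodes; the expected code length is the sum of the merged weights.
merge 9/100 + 11/50 → 31/100
merge 3/10 + 31/100 → 61/100
merge 39/100 + 61/100 → 1
L = 31/100 + 61/100 + 1 = 48/25 = 1.92 bits/symbol.

1.92 bits/symbol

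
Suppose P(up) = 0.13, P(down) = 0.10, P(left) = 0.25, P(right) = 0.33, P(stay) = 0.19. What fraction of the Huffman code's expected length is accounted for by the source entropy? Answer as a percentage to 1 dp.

Entropy H = −Σ p log₂ p ≈ 2.1979 bits.
Huffman merges: 1/10+13/100→23/100; 19/100+23/100→21/50; 1/4+33/100→29/50; 21/50+29/50→1. L = 223/100 ≈ 2.2300.
Efficiency = H/L = 2.1979/2.2300 = 98.6%.

98.6%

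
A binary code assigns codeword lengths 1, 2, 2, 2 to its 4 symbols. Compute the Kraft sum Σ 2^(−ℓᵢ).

With common denominator 2^2 = 4: Σ 2^(−ℓᵢ) = 2/4 + 1/4 + 1/4 + 1/4 = 5/4 = 1.25.

1.25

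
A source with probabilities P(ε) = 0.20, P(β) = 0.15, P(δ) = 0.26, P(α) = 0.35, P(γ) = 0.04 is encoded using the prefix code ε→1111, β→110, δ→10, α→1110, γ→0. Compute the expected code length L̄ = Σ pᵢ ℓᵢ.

L̄ = Σ pᵢ·ℓᵢ = 0.20·4 + 0.15·3 + 0.26·2 + 0.35·4 + 0.04·1 = 3.21 bits/symbol.

3.21 bits/symbol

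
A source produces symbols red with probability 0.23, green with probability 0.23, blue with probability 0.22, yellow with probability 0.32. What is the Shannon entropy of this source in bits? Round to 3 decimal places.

H = −Σ pᵢ log₂ pᵢ.
−0.23·log₂(0.23) = 0.4877
−0.23·log₂(0.23) = 0.4877
−0.22·log₂(0.22) = 0.4806
−0.32·log₂(0.32) = 0.5260
Sum ≈ 1.9819 → 1.982 bits.

1.982 bits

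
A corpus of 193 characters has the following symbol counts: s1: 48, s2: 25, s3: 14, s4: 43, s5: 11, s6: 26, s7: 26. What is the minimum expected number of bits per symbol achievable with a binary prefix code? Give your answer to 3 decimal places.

Probabilities are the counts divided by 193.
Repeatedly combine the two least-probable nodes; the expected code length is the sum of the merged weights.
merge 11/193 + 14/193 → 25/193
merge 25/193 + 25/193 → 50/193
merge 26/193 + 26/193 → 52/193
merge 43/193 + 48/193 → 91/193
merge 50/193 + 52/193 → 102/193
merge 91/193 + 102/193 → 1
L = 25/193 + 50/193 + 52/193 + 91/193 + 102/193 + 1 = 513/193 ≈ 2.658 bits/symbol.

2.658 bits/symbol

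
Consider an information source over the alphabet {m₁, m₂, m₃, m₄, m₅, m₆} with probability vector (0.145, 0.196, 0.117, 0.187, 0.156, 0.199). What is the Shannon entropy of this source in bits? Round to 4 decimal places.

H = −Σ pᵢ log₂ pᵢ.
−0.145·log₂(0.145) = 0.4040
−0.196·log₂(0.196) = 0.4608
−0.117·log₂(0.117) = 0.3622
−0.187·log₂(0.187) = 0.4523
−0.156·log₂(0.156) = 0.4181
−0.199·log₂(0.199) = 0.4635
Sum ≈ 2.5609 → 2.5609 bits.

2.5609 bits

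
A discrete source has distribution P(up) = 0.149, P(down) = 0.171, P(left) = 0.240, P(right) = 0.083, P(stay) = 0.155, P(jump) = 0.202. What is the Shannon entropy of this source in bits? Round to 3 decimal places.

2.520 bits

H = −Σ pᵢ log₂ pᵢ.
−0.149·log₂(0.149) = 0.4092
−0.171·log₂(0.171) = 0.4357
−0.240·log₂(0.240) = 0.4941
−0.083·log₂(0.083) = 0.2980
−0.155·log₂(0.155) = 0.4169
−0.202·log₂(0.202) = 0.4661
Sum ≈ 2.5201 → 2.520 bits.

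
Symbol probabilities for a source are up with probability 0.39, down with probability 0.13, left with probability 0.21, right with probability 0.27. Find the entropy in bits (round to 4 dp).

H = −Σ pᵢ log₂ pᵢ.
−0.39·log₂(0.39) = 0.5298
−0.13·log₂(0.13) = 0.3826
−0.21·log₂(0.21) = 0.4728
−0.27·log₂(0.27) = 0.5100
Sum ≈ 1.8953 → 1.8953 bits.

1.8953 bits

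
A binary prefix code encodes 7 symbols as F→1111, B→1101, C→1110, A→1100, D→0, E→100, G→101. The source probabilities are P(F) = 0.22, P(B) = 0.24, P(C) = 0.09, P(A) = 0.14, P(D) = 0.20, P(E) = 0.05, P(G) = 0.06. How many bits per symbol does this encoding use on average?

L̄ = Σ pᵢ·ℓᵢ = 0.22·4 + 0.24·4 + 0.09·4 + 0.14·4 + 0.20·1 + 0.05·3 + 0.06·3 = 3.29 bits/symbol.

3.29 bits/symbol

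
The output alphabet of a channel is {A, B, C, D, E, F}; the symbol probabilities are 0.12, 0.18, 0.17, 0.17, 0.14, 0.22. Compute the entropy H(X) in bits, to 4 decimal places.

H = −Σ pᵢ log₂ pᵢ.
−0.12·log₂(0.12) = 0.3671
−0.18·log₂(0.18) = 0.4453
−0.17·log₂(0.17) = 0.4346
−0.17·log₂(0.17) = 0.4346
−0.14·log₂(0.14) = 0.3971
−0.22·log₂(0.22) = 0.4806
Sum ≈ 2.5592 → 2.5592 bits.

2.5592 bits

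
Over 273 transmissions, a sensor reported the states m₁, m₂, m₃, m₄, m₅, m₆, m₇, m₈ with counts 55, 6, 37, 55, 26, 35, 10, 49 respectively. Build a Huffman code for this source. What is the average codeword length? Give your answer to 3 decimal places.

Probabilities are the counts divided by 273.
Repeatedly combine the two least-probable nodes; the expected code length is the sum of the merged weights.
merge 2/91 + 10/273 → 16/273
merge 16/273 + 2/21 → 2/13
merge 5/39 + 37/273 → 24/91
merge 2/13 + 7/39 → 1/3
merge 55/273 + 55/273 → 110/273
merge 24/91 + 1/3 → 163/273
merge 110/273 + 163/273 → 1
L = 16/273 + 2/13 + 24/91 + 1/3 + 110/273 + 163/273 + 1 = 59/21 ≈ 2.810 bits/symbol.

2.810 bits/symbol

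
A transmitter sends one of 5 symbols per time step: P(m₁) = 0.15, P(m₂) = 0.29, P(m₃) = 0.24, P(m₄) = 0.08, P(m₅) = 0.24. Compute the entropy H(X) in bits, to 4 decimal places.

H = −Σ pᵢ log₂ pᵢ.
−0.15·log₂(0.15) = 0.4105
−0.29·log₂(0.29) = 0.5179
−0.24·log₂(0.24) = 0.4941
−0.08·log₂(0.08) = 0.2915
−0.24·log₂(0.24) = 0.4941
Sum ≈ 2.2082 → 2.2082 bits.

2.2082 bits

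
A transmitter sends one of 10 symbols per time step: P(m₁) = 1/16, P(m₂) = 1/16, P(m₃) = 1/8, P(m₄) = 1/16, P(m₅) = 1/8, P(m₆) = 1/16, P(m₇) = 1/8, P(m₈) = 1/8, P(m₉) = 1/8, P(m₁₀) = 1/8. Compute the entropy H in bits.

3.25 bits

Each probability is a power of 1/2, so log₂(1/p) is an integer.
H = Σ p·log₂(1/p) = 1/16·4 + 1/16·4 + 1/8·3 + 1/16·4 + 1/8·3 + 1/16·4 + 1/8·3 + 1/8·3 + 1/8·3 + 1/8·3 = 3.25 bits.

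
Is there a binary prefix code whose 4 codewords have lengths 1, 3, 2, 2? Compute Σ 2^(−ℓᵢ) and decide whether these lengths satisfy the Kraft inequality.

1.125; no

With common denominator 2^3 = 8: Σ 2^(−ℓᵢ) = 4/8 + 1/8 + 2/8 + 2/8 = 9/8 = 1.125.
Kraft's inequality requires Σ ≤ 1; here Σ = 1.125 > 1, so no such prefix code exists.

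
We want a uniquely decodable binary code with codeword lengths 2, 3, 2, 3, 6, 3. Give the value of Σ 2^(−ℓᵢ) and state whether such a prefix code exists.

With common denominator 2^6 = 64: Σ 2^(−ℓᵢ) = 16/64 + 8/64 + 16/64 + 8/64 + 1/64 + 8/64 = 57/64 = 0.890625.
Kraft's inequality requires Σ ≤ 1; here Σ = 0.890625 ≤ 1, so such a prefix code exists.

0.890625; yes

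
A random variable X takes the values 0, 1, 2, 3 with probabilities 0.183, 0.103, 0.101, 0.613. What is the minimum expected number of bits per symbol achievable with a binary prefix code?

Repeatedly combine the two least-probable nodes; the expected code length is the sum of the merged weights.
merge 101/1000 + 103/1000 → 51/250
merge 183/1000 + 51/250 → 387/1000
merge 387/1000 + 613/1000 → 1
L = 51/250 + 387/1000 + 1 = 1591/1000 = 1.591 bits/symbol.

1.591 bits/symbol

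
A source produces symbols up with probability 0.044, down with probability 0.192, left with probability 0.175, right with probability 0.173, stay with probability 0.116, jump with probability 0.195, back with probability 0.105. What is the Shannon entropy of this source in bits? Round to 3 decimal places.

H = −Σ pᵢ log₂ pᵢ.
−0.044·log₂(0.044) = 0.1983
−0.192·log₂(0.192) = 0.4571
−0.175·log₂(0.175) = 0.4401
−0.173·log₂(0.173) = 0.4379
−0.116·log₂(0.116) = 0.3605
−0.195·log₂(0.195) = 0.4599
−0.105·log₂(0.105) = 0.3414
Sum ≈ 2.6952 → 2.695 bits.

2.695 bits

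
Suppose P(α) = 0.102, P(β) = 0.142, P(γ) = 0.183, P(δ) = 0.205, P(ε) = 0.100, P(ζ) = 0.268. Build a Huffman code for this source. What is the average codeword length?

Repeatedly combine the two least-probable nodes; the expected code length is the sum of the merged weights.
merge 1/10 + 51/500 → 101/500
merge 71/500 + 183/1000 → 13/40
merge 101/500 + 41/200 → 407/1000
merge 67/250 + 13/40 → 593/1000
merge 407/1000 + 593/1000 → 1
L = 101/500 + 13/40 + 407/1000 + 593/1000 + 1 = 2527/1000 = 2.527 bits/symbol.

2.527 bits/symbol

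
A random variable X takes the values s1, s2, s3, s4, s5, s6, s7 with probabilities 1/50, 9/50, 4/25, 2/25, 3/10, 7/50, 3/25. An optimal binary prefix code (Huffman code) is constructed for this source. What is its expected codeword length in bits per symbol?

Repeatedly combine the two least-probable nodes; the expected code length is the sum of the merged weights.
merge 1/50 + 2/25 → 1/10
merge 1/10 + 3/25 → 11/50
merge 7/50 + 4/25 → 3/10
merge 9/50 + 11/50 → 2/5
merge 3/10 + 3/10 → 3/5
merge 2/5 + 3/5 → 1
L = 1/10 + 11/50 + 3/10 + 2/5 + 3/5 + 1 = 131/50 = 2.62 bits/symbol.

2.62 bits/symbol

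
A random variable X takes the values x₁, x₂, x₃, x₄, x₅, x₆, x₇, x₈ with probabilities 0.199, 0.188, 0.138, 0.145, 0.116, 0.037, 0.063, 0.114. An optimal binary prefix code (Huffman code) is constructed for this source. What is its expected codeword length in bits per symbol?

2.901 bits/symbol

Repeatedly combine the two least-probable nodes; the expected code length is the sum of the merged weights.
merge 37/1000 + 63/1000 → 1/10
merge 1/10 + 57/500 → 107/500
merge 29/250 + 69/500 → 127/500
merge 29/200 + 47/250 → 333/1000
merge 199/1000 + 107/500 → 413/1000
merge 127/500 + 333/1000 → 587/1000
merge 413/1000 + 587/1000 → 1
L = 1/10 + 107/500 + 127/500 + 333/1000 + 413/1000 + 587/1000 + 1 = 2901/1000 = 2.901 bits/symbol.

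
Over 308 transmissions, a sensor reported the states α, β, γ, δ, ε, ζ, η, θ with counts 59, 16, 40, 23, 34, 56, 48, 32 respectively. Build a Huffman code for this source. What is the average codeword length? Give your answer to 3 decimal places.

Probabilities are the counts divided by 308.
Repeatedly combine the two least-probable nodes; the expected code length is the sum of the merged weights.
merge 4/77 + 23/308 → 39/308
merge 8/77 + 17/154 → 3/14
merge 39/308 + 10/77 → 79/308
merge 12/77 + 2/11 → 26/77
merge 59/308 + 3/14 → 125/308
merge 79/308 + 26/77 → 183/308
merge 125/308 + 183/308 → 1
L = 39/308 + 3/14 + 79/308 + 26/77 + 125/308 + 183/308 + 1 = 226/77 ≈ 2.935 bits/symbol.

2.935 bits/symbol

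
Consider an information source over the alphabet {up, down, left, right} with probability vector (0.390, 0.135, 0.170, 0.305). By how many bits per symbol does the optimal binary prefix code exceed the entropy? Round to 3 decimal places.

Entropy H = −Σ p log₂ p ≈ 1.8769 bits.
Huffman merges: 27/200+17/100→61/200; 61/200+61/200→61/100; 39/100+61/100→1. L = 383/200 ≈ 1.9150.
L − H = 1.9150 − 1.8769 = 0.038 bits.

0.038 bits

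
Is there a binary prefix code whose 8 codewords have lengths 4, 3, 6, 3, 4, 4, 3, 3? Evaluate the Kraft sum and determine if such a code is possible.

With common denominator 2^6 = 64: Σ 2^(−ℓᵢ) = 4/64 + 8/64 + 1/64 + 8/64 + 4/64 + 4/64 + 8/64 + 8/64 = 45/64 = 0.703125.
Kraft's inequality requires Σ ≤ 1; here Σ = 0.703125 ≤ 1, so such a prefix code exists.

0.703125; yes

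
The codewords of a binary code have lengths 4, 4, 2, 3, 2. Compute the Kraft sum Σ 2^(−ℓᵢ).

0.75

With common denominator 2^4 = 16: Σ 2^(−ℓᵢ) = 1/16 + 1/16 + 4/16 + 2/16 + 4/16 = 12/16 = 0.75.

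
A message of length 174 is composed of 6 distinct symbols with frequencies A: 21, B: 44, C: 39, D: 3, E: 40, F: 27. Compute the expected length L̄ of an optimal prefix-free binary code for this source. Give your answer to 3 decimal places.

2.431 bits/symbol

Probabilities are the counts divided by 174.
Repeatedly combine the two least-probable nodes; the expected code length is the sum of the merged weights.
merge 1/58 + 7/58 → 4/29
merge 4/29 + 9/58 → 17/58
merge 13/58 + 20/87 → 79/174
merge 22/87 + 17/58 → 95/174
merge 79/174 + 95/174 → 1
L = 4/29 + 17/58 + 79/174 + 95/174 + 1 = 141/58 ≈ 2.431 bits/symbol.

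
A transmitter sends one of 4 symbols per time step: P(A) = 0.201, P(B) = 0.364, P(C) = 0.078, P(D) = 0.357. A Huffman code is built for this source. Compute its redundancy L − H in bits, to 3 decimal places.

0.101 bits

Entropy H = −Σ p log₂ p ≈ 1.8135 bits.
Huffman merges: 39/500+201/1000→279/1000; 279/1000+357/1000→159/250; 91/250+159/250→1. L = 383/200 ≈ 1.9150.
L − H = 1.9150 − 1.8135 = 0.101 bits.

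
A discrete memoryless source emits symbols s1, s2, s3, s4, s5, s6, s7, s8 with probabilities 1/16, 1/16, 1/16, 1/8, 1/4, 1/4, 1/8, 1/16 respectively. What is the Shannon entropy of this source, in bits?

2.75 bits

Each probability is a power of 1/2, so log₂(1/p) is an integer.
H = Σ p·log₂(1/p) = 1/16·4 + 1/16·4 + 1/16·4 + 1/8·3 + 1/4·2 + 1/4·2 + 1/8·3 + 1/16·4 = 2.75 bits.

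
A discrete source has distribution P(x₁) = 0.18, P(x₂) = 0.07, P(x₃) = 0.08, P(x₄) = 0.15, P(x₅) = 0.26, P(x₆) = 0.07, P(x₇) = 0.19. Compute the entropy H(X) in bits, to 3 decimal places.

H = −Σ pᵢ log₂ pᵢ.
−0.18·log₂(0.18) = 0.4453
−0.07·log₂(0.07) = 0.2686
−0.08·log₂(0.08) = 0.2915
−0.15·log₂(0.15) = 0.4105
−0.26·log₂(0.26) = 0.5053
−0.07·log₂(0.07) = 0.2686
−0.19·log₂(0.19) = 0.4552
Sum ≈ 2.6450 → 2.645 bits.

2.645 bits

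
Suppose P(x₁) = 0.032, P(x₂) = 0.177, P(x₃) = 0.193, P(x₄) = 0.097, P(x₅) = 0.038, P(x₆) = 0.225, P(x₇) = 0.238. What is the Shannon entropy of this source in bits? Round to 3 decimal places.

H = −Σ pᵢ log₂ pᵢ.
−0.032·log₂(0.032) = 0.1589
−0.177·log₂(0.177) = 0.4422
−0.193·log₂(0.193) = 0.4581
−0.097·log₂(0.097) = 0.3265
−0.038·log₂(0.038) = 0.1793
−0.225·log₂(0.225) = 0.4842
−0.238·log₂(0.238) = 0.4929
Sum ≈ 2.5420 → 2.542 bits.

2.542 bits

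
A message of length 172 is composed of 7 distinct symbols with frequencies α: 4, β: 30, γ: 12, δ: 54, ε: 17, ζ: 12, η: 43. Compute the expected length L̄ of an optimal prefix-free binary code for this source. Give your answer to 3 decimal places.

Probabilities are the counts divided by 172.
Repeatedly combine the two least-probable nodes; the expected code length is the sum of the merged weights.
merge 1/43 + 3/43 → 4/43
merge 3/43 + 4/43 → 7/43
merge 17/172 + 7/43 → 45/172
merge 15/86 + 1/4 → 73/172
merge 45/172 + 27/86 → 99/172
merge 73/172 + 99/172 → 1
L = 4/43 + 7/43 + 45/172 + 73/172 + 99/172 + 1 = 433/172 ≈ 2.517 bits/symbol.

2.517 bits/symbol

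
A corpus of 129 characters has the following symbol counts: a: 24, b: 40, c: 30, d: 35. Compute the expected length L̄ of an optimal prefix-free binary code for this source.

Probabilities are the counts divided by 129.
Repeatedly combine the two least-probable nodes; the expected code length is the sum of the merged weights.
merge 8/43 + 10/43 → 18/43
merge 35/129 + 40/129 → 25/43
merge 18/43 + 25/43 → 1
L = 18/43 + 25/43 + 1 = 2 bits/symbol.

2 bits/symbol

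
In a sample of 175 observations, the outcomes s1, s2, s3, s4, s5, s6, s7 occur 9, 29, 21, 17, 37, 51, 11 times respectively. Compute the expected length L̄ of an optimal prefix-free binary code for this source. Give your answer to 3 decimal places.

Probabilities are the counts divided by 175.
Repeatedly combine the two least-probable nodes; the expected code length is the sum of the merged weights.
merge 9/175 + 11/175 → 4/35
merge 17/175 + 4/35 → 37/175
merge 3/25 + 29/175 → 2/7
merge 37/175 + 37/175 → 74/175
merge 2/7 + 51/175 → 101/175
merge 74/175 + 101/175 → 1
L = 4/35 + 37/175 + 2/7 + 74/175 + 101/175 + 1 = 457/175 ≈ 2.611 bits/symbol.

2.611 bits/symbol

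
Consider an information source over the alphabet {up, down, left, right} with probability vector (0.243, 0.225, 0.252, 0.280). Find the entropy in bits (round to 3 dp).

1.995 bits

H = −Σ pᵢ log₂ pᵢ.
−0.243·log₂(0.243) = 0.4960
−0.225·log₂(0.225) = 0.4842
−0.252·log₂(0.252) = 0.5011
−0.280·log₂(0.280) = 0.5142
Sum ≈ 1.9955 → 1.995 bits.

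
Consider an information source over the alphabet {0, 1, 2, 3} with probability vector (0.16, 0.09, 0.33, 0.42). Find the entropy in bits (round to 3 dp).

1.789 bits

H = −Σ pᵢ log₂ pᵢ.
−0.16·log₂(0.16) = 0.4230
−0.09·log₂(0.09) = 0.3127
−0.33·log₂(0.33) = 0.5278
−0.42·log₂(0.42) = 0.5256
Sum ≈ 1.7891 → 1.789 bits.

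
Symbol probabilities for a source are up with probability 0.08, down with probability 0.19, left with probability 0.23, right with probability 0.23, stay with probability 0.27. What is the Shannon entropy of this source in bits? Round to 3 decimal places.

2.232 bits

H = −Σ pᵢ log₂ pᵢ.
−0.08·log₂(0.08) = 0.2915
−0.19·log₂(0.19) = 0.4552
−0.23·log₂(0.23) = 0.4877
−0.23·log₂(0.23) = 0.4877
−0.27·log₂(0.27) = 0.5100
Sum ≈ 2.2321 → 2.232 bits.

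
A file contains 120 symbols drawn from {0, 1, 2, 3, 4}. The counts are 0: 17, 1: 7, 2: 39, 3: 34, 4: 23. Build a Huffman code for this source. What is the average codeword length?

2.2 bits/symbol

Probabilities are the counts divided by 120.
Repeatedly combine the two least-probable nodes; the expected code length is the sum of the merged weights.
merge 7/120 + 17/120 → 1/5
merge 23/120 + 1/5 → 47/120
merge 17/60 + 13/40 → 73/120
merge 47/120 + 73/120 → 1
L = 1/5 + 47/120 + 73/120 + 1 = 11/5 = 2.2 bits/symbol.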